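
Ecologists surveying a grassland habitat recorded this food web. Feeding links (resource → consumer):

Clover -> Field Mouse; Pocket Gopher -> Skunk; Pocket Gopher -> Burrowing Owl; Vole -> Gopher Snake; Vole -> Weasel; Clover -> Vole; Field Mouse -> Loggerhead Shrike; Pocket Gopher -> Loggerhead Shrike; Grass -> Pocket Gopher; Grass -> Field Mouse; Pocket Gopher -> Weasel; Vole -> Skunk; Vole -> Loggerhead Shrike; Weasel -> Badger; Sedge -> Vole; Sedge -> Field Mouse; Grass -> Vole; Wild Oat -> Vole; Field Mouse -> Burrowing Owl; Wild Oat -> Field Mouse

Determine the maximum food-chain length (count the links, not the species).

One longest chain: Clover → Vole → Weasel → Badger.
It has 4 species and 3 links.

3 links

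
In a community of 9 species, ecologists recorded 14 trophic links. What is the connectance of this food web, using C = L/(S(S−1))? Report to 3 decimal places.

C = 0.194

The web has S = 9 species and L = 14 feeding links.
C = L / (S(S−1)) = 14 / 72 = 0.1944 ≈ 0.194.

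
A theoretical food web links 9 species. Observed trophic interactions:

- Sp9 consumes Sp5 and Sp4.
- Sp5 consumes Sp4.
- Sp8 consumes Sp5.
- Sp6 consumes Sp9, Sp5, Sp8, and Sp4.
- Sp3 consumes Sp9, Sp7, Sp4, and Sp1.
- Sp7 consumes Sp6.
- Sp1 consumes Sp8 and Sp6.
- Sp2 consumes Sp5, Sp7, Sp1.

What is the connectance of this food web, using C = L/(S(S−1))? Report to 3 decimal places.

The web has S = 9 species and L = 18 feeding links.
C = L / (S(S−1)) = 18 / 72 = 0.2500 ≈ 0.250.

C = 0.250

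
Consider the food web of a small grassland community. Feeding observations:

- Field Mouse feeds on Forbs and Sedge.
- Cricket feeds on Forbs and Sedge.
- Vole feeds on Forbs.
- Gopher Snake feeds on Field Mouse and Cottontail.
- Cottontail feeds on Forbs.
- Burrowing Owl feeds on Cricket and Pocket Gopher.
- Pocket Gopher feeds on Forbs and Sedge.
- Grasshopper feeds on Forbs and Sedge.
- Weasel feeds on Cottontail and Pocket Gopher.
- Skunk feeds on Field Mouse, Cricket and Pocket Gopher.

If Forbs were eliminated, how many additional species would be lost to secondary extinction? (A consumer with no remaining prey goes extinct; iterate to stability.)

Remove Forbs.
Round 1: Vole (all prey gone), Cottontail (all prey gone) → extinct.
No further losses. Total secondary extinctions: 2.

2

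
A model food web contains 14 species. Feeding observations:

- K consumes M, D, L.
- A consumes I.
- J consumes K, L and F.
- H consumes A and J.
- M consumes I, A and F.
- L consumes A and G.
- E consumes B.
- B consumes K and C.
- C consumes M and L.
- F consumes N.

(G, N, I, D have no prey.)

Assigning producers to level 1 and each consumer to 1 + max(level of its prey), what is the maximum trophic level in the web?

6

Producers (level 1): G, N, I, D.
I → A → M → K → J → H gives H level 6.
No species has a prey at level 6, so no species reaches level 7.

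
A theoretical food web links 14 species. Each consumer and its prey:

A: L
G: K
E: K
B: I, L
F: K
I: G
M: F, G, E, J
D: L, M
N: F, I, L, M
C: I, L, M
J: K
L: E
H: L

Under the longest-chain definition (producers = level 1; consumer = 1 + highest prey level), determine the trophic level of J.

K is a producer → level 1.
J eats K → level 2.

Trophic level 2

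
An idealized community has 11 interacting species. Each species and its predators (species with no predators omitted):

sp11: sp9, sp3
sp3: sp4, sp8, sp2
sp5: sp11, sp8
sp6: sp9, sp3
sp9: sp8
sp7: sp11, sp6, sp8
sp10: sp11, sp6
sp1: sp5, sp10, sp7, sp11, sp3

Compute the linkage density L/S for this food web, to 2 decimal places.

There are L = 20 links among S = 11 species.
L/S = 20/11 = 1.8182 ≈ 1.82.

L/S = 1.82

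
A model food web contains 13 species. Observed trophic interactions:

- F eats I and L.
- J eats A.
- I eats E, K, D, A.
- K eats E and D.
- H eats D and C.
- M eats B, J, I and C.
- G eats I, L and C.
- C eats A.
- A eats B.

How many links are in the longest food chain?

3 links

One longest chain: B → A → C → M.
It has 4 species and 3 links.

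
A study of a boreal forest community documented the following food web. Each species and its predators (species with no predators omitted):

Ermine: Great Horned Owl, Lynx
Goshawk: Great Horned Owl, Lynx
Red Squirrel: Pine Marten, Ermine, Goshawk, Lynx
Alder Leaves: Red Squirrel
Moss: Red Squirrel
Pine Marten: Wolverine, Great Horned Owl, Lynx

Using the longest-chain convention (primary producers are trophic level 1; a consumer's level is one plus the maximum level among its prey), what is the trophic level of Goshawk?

Moss is a producer → level 1.
Red Squirrel eats Moss (level 1); other prey at levels: Alder Leaves 1 → level 2.
Goshawk eats Red Squirrel → level 3.

Trophic level 3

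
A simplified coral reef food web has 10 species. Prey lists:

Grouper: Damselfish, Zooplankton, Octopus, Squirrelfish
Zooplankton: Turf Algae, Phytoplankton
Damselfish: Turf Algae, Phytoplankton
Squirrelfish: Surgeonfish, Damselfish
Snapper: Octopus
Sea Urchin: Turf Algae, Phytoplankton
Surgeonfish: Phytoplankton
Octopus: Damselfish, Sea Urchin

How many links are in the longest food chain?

3 links

One longest chain: Turf Algae → Damselfish → Octopus → Grouper.
It has 4 species and 3 links.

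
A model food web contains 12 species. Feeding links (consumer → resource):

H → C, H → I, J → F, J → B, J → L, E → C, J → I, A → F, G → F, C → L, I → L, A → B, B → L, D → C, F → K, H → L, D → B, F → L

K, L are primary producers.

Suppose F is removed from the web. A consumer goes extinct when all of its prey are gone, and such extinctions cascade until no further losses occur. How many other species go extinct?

Remove F.
Round 1: G (all prey gone) → extinct.
No further losses. Total secondary extinctions: 1.

1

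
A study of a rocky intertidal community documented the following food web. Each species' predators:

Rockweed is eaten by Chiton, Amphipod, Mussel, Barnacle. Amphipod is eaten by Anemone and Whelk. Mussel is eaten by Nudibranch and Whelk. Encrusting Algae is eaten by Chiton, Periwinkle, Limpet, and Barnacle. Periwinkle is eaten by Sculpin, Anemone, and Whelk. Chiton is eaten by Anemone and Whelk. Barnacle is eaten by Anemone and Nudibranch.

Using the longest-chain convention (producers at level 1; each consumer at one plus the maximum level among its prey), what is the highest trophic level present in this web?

Producers (level 1): Encrusting Algae, Rockweed.
Encrusting Algae → Periwinkle → Sculpin gives Sculpin level 3.
No species has a prey at level 3, so no species reaches level 4.

3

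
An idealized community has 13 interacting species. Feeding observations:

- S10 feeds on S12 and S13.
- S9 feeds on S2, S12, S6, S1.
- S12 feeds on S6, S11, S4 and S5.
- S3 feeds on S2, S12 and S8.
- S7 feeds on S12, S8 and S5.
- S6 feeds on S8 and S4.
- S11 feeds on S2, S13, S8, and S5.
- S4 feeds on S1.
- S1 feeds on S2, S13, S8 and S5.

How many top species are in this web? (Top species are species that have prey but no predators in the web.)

Top species (has prey, but nothing eats it): S3, S7, S10, S9.
Count: 4.

4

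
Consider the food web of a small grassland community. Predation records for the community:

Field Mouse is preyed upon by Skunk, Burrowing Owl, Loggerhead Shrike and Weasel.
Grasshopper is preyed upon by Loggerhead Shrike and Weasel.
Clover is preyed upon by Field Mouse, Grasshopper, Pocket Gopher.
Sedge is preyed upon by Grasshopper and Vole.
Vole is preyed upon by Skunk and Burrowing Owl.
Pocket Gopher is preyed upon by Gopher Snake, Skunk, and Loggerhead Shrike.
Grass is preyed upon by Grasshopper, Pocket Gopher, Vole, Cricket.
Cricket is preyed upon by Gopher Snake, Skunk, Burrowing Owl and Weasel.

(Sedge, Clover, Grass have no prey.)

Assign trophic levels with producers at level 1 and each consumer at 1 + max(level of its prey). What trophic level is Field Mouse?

Trophic level 2

Clover is a producer → level 1.
Field Mouse eats Clover → level 2.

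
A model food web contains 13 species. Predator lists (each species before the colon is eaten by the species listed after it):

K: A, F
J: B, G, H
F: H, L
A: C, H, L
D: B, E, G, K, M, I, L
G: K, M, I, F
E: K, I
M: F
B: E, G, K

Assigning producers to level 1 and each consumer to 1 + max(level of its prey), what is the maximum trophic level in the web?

6

Producers (level 1): D, J.
D → B → E → K → A → L gives L level 6.
No species has a prey at level 6, so no species reaches level 7.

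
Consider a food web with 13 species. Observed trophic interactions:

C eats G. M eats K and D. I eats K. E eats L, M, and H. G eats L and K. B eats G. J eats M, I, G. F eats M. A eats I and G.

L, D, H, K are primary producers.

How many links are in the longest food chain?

2 links

One longest chain: D → M → E.
It has 3 species and 2 links.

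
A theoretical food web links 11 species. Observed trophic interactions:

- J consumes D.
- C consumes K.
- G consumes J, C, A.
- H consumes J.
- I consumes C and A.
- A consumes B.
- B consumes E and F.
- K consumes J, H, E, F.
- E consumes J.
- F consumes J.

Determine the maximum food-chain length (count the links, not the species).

5 links

One longest chain: D → J → E → K → C → I.
It has 6 species and 5 links.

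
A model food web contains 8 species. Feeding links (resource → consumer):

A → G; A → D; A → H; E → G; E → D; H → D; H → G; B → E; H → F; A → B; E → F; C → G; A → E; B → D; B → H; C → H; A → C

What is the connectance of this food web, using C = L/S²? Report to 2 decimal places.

C = 0.27

The web has S = 8 species and L = 17 feeding links.
C = L / S² = 17 / 64 = 0.2656 ≈ 0.27.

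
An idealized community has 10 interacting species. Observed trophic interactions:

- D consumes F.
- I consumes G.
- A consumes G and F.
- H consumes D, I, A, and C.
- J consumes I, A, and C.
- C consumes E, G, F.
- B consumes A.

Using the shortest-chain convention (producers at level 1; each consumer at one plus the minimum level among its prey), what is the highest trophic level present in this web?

Producers (level 1): G, F, E.
Following each consumer down to its lowest-level prey: G → A → B (levels 1 through 3).
All prey of B (A 2) are at level 2 or above, so B is at level 1 + 2 = 3.
Every consumer has at least one prey at level 2 or below, so none exceeds level 3.

3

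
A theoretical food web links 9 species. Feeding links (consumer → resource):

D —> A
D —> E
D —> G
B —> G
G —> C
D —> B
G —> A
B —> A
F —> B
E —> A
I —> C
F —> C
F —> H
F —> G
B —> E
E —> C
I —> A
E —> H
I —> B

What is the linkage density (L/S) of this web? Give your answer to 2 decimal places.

There are L = 19 links among S = 9 species.
L/S = 19/9 = 2.1111 ≈ 2.11.

L/S = 2.11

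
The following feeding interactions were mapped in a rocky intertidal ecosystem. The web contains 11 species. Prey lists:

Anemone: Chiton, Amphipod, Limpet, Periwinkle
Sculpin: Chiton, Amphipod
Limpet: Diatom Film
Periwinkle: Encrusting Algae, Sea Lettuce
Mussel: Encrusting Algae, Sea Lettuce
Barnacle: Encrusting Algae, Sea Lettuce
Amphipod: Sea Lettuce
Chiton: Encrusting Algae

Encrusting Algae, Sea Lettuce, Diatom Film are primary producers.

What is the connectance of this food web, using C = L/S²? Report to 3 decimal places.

The web has S = 11 species and L = 15 feeding links.
C = L / S² = 15 / 121 = 0.1240 ≈ 0.124.

C = 0.124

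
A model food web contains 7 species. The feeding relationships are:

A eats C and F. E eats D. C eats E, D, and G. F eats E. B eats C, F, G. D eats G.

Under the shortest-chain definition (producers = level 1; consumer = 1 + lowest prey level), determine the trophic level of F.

G is a producer → level 1.
D eats G → level 2.
E eats D → level 3.
F eats E → level 4.
No prey of F is below level 3, so 4 is the minimum.

Trophic level 4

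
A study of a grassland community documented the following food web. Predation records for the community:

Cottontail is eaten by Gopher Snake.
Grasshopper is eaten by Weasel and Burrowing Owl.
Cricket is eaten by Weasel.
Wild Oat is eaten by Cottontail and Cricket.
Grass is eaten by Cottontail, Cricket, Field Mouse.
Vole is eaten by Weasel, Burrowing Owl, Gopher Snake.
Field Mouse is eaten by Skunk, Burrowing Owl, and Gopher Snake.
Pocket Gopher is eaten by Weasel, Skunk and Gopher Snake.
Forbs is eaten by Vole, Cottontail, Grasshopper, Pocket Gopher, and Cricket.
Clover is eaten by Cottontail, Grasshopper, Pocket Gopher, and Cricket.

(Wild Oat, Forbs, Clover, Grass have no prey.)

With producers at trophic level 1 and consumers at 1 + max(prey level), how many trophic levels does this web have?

3

Producers (level 1): Wild Oat, Forbs, Clover, Grass.
Wild Oat → Cottontail → Gopher Snake gives Gopher Snake level 3.
No species has a prey at level 3, so no species reaches level 4.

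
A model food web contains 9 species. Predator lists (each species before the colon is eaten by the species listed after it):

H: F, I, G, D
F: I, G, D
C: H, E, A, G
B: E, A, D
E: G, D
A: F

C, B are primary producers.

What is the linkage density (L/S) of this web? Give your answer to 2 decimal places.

There are L = 17 links among S = 9 species.
L/S = 17/9 = 1.8889 ≈ 1.89.

L/S = 1.89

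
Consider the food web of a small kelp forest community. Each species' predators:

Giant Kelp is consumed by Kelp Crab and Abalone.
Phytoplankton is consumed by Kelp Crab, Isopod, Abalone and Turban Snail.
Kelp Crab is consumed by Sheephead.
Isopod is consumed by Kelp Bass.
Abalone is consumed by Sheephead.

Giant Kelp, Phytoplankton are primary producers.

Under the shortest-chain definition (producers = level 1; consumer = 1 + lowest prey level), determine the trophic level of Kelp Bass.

Trophic level 3

Phytoplankton is a producer → level 1.
Isopod eats Phytoplankton → level 2.
Kelp Bass eats Isopod → level 3.
No prey of Kelp Bass is below level 2, so 3 is the minimum.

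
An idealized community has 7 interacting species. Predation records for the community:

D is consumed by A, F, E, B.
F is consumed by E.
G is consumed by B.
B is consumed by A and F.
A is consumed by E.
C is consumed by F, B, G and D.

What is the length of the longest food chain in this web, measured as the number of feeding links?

4 links

One longest chain: C → G → B → A → E.
It has 5 species and 4 links.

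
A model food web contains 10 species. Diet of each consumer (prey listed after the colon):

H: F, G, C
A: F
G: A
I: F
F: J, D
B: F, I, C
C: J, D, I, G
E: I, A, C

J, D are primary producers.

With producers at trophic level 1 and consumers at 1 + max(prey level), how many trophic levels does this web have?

6

Producers (level 1): J, D.
J → F → A → G → C → B gives B level 6.
No species has a prey at level 6, so no species reaches level 7.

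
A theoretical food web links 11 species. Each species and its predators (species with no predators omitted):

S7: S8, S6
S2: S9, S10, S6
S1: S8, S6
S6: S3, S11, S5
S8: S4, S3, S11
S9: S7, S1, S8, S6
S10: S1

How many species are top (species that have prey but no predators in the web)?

4

Top species (has prey, but nothing eats it): S4, S3, S11, S5.
Count: 4.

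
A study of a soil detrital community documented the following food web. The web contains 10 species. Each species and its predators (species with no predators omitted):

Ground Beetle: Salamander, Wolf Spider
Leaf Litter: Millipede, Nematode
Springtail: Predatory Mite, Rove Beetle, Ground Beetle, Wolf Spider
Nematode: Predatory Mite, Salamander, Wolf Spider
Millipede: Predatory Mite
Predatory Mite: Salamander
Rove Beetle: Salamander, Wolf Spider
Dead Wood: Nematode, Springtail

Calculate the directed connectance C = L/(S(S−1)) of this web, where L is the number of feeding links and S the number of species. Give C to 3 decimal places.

The web has S = 10 species and L = 17 feeding links.
C = L / (S(S−1)) = 17 / 90 = 0.1889 ≈ 0.189.

C = 0.189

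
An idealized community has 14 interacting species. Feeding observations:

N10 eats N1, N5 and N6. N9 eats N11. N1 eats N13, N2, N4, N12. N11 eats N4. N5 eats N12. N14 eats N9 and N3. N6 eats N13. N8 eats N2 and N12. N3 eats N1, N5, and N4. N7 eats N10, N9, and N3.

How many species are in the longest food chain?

One longest chain: N4 → N11 → N9 → N7.
It has 4 species and 3 links.

4 species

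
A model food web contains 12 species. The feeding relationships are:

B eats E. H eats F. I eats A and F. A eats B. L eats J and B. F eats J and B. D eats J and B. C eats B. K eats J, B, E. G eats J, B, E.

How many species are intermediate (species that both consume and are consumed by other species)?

3

Intermediate species (has both prey and predators): B, A, F.
Count: 3.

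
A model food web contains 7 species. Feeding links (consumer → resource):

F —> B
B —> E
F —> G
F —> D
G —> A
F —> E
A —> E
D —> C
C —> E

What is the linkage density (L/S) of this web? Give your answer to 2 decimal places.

There are L = 9 links among S = 7 species.
L/S = 9/7 = 1.2857 ≈ 1.29.

L/S = 1.29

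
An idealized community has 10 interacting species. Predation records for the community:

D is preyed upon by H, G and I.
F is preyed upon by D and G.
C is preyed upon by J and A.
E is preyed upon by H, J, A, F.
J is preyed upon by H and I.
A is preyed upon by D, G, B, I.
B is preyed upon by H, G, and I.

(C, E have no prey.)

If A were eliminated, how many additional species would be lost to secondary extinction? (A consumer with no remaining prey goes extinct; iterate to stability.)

1

Remove A.
Round 1: B (all prey gone) → extinct.
No further losses. Total secondary extinctions: 1.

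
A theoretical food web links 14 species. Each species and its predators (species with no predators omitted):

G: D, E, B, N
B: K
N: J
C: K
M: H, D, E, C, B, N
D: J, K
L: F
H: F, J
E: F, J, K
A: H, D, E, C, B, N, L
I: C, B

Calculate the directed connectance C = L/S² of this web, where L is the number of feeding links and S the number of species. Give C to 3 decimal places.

The web has S = 14 species and L = 30 feeding links.
C = L / S² = 30 / 196 = 0.1531 ≈ 0.153.

C = 0.153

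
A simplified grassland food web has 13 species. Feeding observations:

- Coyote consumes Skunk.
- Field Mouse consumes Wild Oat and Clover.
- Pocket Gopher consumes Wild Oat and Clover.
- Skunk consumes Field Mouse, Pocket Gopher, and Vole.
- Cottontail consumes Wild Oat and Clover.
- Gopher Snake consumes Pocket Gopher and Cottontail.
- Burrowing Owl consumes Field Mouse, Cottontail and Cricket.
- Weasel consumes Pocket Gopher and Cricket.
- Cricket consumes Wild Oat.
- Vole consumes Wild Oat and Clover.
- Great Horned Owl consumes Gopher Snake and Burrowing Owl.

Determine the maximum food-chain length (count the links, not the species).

3 links

One longest chain: Wild Oat → Cottontail → Gopher Snake → Great Horned Owl.
It has 4 species and 3 links.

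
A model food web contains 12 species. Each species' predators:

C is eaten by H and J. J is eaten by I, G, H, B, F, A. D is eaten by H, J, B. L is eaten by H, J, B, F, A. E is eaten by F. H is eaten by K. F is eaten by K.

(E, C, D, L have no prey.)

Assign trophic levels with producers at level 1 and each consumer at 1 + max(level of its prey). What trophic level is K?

C is a producer → level 1.
J eats C (level 1); other prey at levels: D 1, L 1 → level 2.
F eats J (level 2); other prey at levels: E 1, L 1 → level 3.
K eats F (level 3); other prey at levels: H 3 → level 4.

Trophic level 4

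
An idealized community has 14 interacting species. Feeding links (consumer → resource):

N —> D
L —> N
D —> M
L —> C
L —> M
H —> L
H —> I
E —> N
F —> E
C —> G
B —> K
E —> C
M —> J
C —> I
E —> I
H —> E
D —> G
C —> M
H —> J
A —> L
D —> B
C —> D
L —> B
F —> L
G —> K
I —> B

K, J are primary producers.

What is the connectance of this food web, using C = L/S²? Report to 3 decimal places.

The web has S = 14 species and L = 26 feeding links.
C = L / S² = 26 / 196 = 0.1327 ≈ 0.133.

C = 0.133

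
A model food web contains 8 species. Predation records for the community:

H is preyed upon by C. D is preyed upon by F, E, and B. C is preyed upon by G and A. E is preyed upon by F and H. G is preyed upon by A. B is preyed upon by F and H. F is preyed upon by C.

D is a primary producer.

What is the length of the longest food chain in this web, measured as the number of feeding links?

5 links

One longest chain: D → B → F → C → G → A.
It has 6 species and 5 links.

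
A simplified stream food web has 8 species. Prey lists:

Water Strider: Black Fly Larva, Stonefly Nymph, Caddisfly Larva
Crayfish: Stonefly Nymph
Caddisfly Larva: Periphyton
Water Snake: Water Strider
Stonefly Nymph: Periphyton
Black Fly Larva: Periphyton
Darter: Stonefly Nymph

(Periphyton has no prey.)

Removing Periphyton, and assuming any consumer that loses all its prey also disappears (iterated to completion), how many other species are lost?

7

Remove Periphyton.
Round 1: Black Fly Larva (all prey gone), Stonefly Nymph (all prey gone), Caddisfly Larva (all prey gone) → extinct.
Round 2: Darter (all prey gone), Crayfish (all prey gone), Water Strider (all prey gone) → extinct.
Round 3: Water Snake (all prey gone) → extinct.
No further losses. Total secondary extinctions: 7.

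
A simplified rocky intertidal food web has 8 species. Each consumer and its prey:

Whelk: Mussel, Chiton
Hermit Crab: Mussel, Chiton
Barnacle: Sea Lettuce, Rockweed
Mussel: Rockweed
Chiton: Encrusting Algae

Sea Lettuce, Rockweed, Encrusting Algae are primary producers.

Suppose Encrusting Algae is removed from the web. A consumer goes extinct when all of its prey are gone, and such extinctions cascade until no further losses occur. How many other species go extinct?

1

Remove Encrusting Algae.
Round 1: Chiton (all prey gone) → extinct.
No further losses. Total secondary extinctions: 1.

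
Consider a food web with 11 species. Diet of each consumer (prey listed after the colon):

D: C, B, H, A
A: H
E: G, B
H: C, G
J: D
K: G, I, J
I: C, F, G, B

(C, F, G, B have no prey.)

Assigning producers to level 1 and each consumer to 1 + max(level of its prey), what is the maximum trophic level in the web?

Producers (level 1): C, F, G, B.
C → H → A → D → J → K gives K level 6.
No species has a prey at level 6, so no species reaches level 7.

6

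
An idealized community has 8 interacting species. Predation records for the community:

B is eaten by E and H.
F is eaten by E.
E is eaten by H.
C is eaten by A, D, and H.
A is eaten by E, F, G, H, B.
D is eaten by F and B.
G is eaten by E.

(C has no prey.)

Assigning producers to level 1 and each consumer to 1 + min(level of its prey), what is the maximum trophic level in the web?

Producers (level 1): C.
Following each consumer down to its lowest-level prey: C → A → G (levels 1 through 3).
All prey of G (A 2) are at level 2 or above, so G is at level 1 + 2 = 3.
Every consumer has at least one prey at level 2 or below, so none exceeds level 3.

3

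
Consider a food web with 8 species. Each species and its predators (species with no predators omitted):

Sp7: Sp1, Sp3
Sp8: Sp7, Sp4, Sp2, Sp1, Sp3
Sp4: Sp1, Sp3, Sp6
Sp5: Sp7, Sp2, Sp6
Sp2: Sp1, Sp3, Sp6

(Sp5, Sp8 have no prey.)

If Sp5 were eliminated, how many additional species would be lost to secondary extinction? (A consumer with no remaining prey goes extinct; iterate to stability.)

0

Remove Sp5.
Every predator of it retains at least one other prey: Sp7 still has Sp8; Sp2 still has Sp8; Sp6 still has Sp4, Sp2.
No consumer loses all prey, so no secondary extinctions occur.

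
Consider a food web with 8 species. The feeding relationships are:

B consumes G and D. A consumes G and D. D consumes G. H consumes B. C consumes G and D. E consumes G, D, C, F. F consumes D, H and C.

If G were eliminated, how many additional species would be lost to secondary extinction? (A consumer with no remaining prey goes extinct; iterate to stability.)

Remove G.
Round 1: D (all prey gone) → extinct.
Round 2: B (all prey gone), C (all prey gone), A (all prey gone) → extinct.
Round 3: H (all prey gone) → extinct.
Round 4: F (all prey gone) → extinct.
Round 5: E (all prey gone) → extinct.
No further losses. Total secondary extinctions: 7.

7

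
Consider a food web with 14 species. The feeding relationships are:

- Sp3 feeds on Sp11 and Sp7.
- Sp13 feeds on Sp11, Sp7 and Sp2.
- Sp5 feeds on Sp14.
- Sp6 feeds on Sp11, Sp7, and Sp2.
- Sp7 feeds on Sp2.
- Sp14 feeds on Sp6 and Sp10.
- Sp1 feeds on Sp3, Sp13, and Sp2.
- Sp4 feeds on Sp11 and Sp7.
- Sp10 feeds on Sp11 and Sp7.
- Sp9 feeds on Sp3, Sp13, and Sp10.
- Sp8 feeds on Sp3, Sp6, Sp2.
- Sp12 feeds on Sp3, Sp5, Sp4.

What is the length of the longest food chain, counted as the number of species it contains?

One longest chain: Sp2 → Sp7 → Sp6 → Sp14 → Sp5 → Sp12.
It has 6 species and 5 links.

6 species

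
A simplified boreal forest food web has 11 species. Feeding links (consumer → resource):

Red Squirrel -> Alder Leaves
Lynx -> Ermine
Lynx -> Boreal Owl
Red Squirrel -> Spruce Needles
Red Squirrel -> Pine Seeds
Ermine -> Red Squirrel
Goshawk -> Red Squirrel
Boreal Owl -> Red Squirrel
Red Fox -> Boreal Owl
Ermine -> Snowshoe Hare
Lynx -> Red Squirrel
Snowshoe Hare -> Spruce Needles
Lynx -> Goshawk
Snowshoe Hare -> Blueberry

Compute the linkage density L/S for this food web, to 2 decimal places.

L/S = 1.27

There are L = 14 links among S = 11 species.
L/S = 14/11 = 1.2727 ≈ 1.27.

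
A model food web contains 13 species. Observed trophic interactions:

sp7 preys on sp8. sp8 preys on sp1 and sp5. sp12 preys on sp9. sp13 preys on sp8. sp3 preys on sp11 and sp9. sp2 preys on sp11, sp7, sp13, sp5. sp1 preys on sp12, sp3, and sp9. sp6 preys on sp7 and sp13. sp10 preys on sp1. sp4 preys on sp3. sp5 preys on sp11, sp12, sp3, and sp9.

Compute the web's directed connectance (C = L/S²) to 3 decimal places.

The web has S = 13 species and L = 22 feeding links.
C = L / S² = 22 / 169 = 0.1302 ≈ 0.130.

C = 0.130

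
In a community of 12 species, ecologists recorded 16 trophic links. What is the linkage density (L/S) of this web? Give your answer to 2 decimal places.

L/S = 1.33

There are L = 16 links among S = 12 species.
L/S = 16/12 = 1.3333 ≈ 1.33.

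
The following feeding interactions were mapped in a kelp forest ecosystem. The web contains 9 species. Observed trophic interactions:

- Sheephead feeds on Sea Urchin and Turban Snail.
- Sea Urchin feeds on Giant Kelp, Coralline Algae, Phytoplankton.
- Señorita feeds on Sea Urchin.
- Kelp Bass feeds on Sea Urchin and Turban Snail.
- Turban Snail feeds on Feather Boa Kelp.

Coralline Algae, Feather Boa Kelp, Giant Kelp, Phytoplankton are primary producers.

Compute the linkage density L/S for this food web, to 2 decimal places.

There are L = 9 links among S = 9 species.
L/S = 9/9 = 1.0000 ≈ 1.00.

L/S = 1.00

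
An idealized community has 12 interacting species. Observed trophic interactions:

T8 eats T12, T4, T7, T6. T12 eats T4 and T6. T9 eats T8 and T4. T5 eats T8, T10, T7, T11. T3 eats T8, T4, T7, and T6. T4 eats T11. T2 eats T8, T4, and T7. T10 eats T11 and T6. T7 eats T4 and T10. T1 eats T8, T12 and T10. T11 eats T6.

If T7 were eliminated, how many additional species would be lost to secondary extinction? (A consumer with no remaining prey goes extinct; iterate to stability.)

0

Remove T7.
Every predator of it retains at least one other prey: T8 still has T6, T4, T12; T3 still has T6, T4, T8; T2 still has T4, T8; T5 still has T11, T10, T8.
No consumer loses all prey, so no secondary extinctions occur.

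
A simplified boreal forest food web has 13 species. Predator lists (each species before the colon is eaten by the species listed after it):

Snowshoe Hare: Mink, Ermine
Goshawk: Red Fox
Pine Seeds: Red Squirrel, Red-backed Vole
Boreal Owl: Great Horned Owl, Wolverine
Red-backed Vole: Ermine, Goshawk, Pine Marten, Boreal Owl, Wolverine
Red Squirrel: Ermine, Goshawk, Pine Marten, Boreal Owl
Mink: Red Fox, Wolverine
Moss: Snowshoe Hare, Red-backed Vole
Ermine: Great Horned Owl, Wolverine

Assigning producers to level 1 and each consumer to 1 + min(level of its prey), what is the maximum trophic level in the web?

4

Producers (level 1): Moss, Pine Seeds.
Following each consumer down to its lowest-level prey: Moss → Snowshoe Hare → Mink → Red Fox (levels 1 through 4).
All prey of Red Fox (Mink 3, Goshawk 3) are at level 3 or above, so Red Fox is at level 1 + 3 = 4.
Every consumer has at least one prey at level 3 or below, so none exceeds level 4.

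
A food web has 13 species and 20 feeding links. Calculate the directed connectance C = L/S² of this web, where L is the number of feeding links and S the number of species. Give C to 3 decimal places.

The web has S = 13 species and L = 20 feeding links.
C = L / S² = 20 / 169 = 0.1183 ≈ 0.118.

C = 0.118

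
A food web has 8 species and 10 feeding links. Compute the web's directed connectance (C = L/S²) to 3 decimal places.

The web has S = 8 species and L = 10 feeding links.
C = L / S² = 10 / 64 = 0.1562 ≈ 0.156.

C = 0.156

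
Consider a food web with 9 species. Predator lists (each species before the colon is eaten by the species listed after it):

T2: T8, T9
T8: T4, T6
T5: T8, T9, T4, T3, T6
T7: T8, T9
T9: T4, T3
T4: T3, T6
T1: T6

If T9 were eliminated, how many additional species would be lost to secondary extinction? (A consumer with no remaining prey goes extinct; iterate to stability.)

0

Remove T9.
Every predator of it retains at least one other prey: T4 still has T5, T8; T3 still has T5, T4.
No consumer loses all prey, so no secondary extinctions occur.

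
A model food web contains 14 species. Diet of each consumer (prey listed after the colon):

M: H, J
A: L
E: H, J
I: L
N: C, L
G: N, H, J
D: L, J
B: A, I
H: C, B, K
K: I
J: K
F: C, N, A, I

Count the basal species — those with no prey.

2

Basal species (no prey listed): C, L.
Count: 2.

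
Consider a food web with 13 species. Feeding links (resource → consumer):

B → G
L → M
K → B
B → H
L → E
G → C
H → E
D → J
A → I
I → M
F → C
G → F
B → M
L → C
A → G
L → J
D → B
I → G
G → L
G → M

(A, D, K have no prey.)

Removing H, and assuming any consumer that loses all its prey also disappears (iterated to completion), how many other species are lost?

0

Remove H.
Every predator of it retains at least one other prey: E still has L.
No consumer loses all prey, so no secondary extinctions occur.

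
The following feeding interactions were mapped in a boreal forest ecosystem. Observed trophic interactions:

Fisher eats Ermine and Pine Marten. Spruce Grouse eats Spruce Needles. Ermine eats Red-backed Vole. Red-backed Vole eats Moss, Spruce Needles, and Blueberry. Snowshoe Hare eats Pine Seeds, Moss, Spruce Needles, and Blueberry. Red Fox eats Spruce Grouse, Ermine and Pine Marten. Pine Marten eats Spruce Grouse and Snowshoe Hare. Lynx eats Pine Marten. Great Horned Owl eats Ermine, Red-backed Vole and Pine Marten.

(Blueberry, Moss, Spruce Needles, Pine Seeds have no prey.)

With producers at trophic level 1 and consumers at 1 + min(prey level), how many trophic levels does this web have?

Producers (level 1): Blueberry, Moss, Spruce Needles, Pine Seeds.
Following each consumer down to its lowest-level prey: Spruce Needles → Spruce Grouse → Pine Marten → Fisher (levels 1 through 4).
All prey of Fisher (Pine Marten 3, Ermine 3) are at level 3 or above, so Fisher is at level 1 + 3 = 4.
Every consumer has at least one prey at level 3 or below, so none exceeds level 4.

4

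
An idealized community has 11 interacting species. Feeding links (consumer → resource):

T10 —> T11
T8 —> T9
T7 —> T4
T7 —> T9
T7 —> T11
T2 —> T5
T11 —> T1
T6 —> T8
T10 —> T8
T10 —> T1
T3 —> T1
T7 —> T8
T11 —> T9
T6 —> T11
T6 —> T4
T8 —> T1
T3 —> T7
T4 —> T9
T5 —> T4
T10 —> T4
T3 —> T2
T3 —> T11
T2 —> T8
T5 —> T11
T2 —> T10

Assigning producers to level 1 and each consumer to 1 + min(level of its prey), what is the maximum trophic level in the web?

Producers (level 1): T9, T1.
Following each consumer down to its lowest-level prey: T9 → T8 → T2 (levels 1 through 3).
All prey of T2 (T8 2, T10 2, T5 3) are at level 2 or above, so T2 is at level 1 + 2 = 3.
Every consumer has at least one prey at level 2 or below, so none exceeds level 3.

3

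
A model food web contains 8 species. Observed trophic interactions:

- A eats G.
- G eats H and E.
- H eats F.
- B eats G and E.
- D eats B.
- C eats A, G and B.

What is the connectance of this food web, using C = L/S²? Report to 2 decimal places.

C = 0.16

The web has S = 8 species and L = 10 feeding links.
C = L / S² = 10 / 64 = 0.1562 ≈ 0.16.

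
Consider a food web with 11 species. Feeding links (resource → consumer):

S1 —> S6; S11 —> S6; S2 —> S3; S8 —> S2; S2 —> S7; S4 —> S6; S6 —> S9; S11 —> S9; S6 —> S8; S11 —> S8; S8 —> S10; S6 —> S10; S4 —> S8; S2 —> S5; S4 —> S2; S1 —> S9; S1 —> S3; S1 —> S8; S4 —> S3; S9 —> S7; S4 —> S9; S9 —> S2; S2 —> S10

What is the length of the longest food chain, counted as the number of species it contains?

One longest chain: S1 → S6 → S9 → S2 → S7.
It has 5 species and 4 links.

5 species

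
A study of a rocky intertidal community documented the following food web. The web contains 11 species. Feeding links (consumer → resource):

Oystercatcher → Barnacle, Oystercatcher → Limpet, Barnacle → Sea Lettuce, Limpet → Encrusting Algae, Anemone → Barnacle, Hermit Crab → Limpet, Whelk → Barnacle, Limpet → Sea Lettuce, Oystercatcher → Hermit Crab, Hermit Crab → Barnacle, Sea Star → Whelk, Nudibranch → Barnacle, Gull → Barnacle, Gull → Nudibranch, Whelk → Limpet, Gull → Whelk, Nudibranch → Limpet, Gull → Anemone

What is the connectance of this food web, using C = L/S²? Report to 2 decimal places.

The web has S = 11 species and L = 18 feeding links.
C = L / S² = 18 / 121 = 0.1488 ≈ 0.15.

C = 0.15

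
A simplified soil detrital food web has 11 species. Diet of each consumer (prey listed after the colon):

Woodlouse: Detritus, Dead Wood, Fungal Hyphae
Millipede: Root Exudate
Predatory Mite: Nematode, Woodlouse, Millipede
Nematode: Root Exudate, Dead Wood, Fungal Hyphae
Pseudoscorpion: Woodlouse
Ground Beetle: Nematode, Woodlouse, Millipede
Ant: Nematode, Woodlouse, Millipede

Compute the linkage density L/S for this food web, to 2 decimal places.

There are L = 17 links among S = 11 species.
L/S = 17/11 = 1.5455 ≈ 1.55.

L/S = 1.55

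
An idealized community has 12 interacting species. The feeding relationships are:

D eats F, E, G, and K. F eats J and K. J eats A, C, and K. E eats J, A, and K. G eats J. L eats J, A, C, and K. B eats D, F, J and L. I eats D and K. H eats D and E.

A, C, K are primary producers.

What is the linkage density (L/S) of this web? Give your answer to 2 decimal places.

There are L = 25 links among S = 12 species.
L/S = 25/12 = 2.0833 ≈ 2.08.

L/S = 2.08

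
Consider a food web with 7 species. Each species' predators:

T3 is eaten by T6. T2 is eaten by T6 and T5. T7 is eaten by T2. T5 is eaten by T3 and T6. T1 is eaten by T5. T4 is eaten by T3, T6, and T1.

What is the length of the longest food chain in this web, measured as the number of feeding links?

4 links

One longest chain: T4 → T1 → T5 → T3 → T6.
It has 5 species and 4 links.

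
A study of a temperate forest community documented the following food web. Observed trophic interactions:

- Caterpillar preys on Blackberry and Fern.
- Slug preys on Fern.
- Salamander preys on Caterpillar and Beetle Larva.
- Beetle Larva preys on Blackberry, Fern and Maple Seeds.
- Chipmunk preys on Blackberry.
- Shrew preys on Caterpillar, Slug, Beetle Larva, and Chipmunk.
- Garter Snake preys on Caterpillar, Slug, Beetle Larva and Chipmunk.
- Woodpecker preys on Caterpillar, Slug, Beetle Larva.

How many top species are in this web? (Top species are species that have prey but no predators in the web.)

Top species (has prey, but nothing eats it): Garter Snake, Salamander, Shrew, Woodpecker.
Count: 4.

4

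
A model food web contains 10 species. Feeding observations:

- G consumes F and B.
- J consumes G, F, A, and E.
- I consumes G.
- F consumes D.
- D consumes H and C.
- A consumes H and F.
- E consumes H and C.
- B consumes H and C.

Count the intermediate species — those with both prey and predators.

Intermediate species (has both prey and predators): E, B, D, F, A, G.
Count: 6.

6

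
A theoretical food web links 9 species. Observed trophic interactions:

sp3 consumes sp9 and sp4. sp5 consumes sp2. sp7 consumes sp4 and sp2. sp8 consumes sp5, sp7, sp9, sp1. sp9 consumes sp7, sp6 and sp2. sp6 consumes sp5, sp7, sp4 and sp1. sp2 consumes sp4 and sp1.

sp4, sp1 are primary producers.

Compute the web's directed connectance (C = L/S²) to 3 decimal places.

C = 0.222

The web has S = 9 species and L = 18 feeding links.
C = L / S² = 18 / 81 = 0.2222 ≈ 0.222.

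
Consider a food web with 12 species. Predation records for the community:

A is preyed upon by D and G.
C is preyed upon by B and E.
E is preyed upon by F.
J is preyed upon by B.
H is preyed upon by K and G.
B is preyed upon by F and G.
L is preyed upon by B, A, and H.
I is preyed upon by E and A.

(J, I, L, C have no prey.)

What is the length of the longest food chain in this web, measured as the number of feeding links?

2 links

One longest chain: J → B → G.
It has 3 species and 2 links.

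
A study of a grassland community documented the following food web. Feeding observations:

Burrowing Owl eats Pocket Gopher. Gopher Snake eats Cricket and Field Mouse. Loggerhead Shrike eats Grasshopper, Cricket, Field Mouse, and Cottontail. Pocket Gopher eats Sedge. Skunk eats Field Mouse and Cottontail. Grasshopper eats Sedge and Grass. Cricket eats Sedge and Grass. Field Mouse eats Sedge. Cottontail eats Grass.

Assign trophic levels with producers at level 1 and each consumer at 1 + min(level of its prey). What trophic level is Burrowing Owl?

Trophic level 3

Sedge is a producer → level 1.
Pocket Gopher eats Sedge → level 2.
Burrowing Owl eats Pocket Gopher → level 3.
No prey of Burrowing Owl is below level 2, so 3 is the minimum.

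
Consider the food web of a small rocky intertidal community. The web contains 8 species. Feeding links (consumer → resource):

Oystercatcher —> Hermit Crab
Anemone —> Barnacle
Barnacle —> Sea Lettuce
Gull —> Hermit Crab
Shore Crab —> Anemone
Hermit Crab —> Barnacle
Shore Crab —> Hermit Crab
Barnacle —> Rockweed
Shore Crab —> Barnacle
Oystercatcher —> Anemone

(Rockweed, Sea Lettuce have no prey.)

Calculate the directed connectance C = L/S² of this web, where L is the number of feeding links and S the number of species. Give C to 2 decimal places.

C = 0.16

The web has S = 8 species and L = 10 feeding links.
C = L / S² = 10 / 64 = 0.1562 ≈ 0.16.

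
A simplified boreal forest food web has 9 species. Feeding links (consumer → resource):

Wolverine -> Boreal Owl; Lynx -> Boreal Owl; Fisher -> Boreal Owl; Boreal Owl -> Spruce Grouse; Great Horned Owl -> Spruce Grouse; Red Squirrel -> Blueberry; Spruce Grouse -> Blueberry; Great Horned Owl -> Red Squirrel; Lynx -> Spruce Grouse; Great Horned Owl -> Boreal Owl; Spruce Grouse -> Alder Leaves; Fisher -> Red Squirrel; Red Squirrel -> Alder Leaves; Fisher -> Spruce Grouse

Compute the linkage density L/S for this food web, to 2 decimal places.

There are L = 14 links among S = 9 species.
L/S = 14/9 = 1.5556 ≈ 1.56.

L/S = 1.56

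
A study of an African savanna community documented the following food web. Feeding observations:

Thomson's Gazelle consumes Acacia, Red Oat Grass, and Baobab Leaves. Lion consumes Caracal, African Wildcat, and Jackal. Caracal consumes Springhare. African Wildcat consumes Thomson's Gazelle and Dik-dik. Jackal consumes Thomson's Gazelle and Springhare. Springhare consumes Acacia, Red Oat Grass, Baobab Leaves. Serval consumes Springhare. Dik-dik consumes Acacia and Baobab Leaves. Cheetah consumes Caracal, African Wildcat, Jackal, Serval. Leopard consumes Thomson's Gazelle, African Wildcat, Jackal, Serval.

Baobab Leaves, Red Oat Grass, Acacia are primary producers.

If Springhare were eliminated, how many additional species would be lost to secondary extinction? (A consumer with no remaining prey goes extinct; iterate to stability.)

2

Remove Springhare.
Round 1: Caracal (all prey gone), Serval (all prey gone) → extinct.
No further losses. Total secondary extinctions: 2.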